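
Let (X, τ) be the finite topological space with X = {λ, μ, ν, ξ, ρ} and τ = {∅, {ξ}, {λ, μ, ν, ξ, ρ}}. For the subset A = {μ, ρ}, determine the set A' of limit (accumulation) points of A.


A' = {λ, μ, ν, ρ}

For each x ∈ X, list the open sets U ∈ τ with x ∈ U, then check whether U ∩ (A ∖ {x}) ≠ ∅ for every such U.
  x = λ: opens ∋ x are {λ, μ, ν, ξ, ρ}; each meets A ∖ {λ}, so x IS a limit point.
  x = μ: opens ∋ x are {λ, μ, ν, ξ, ρ}; each meets A ∖ {μ}, so x IS a limit point.
  x = ν: opens ∋ x are {λ, μ, ν, ξ, ρ}; each meets A ∖ {ν}, so x IS a limit point.
  x = ξ: open {ξ} ∋ x has {ξ} ∩ (A ∖ {ξ}) = ∅, so x is NOT a limit point.
  x = ρ: opens ∋ x are {λ, μ, ν, ξ, ρ}; each meets A ∖ {ρ}, so x IS a limit point.
Collecting: A' = {λ, μ, ν, ρ}.


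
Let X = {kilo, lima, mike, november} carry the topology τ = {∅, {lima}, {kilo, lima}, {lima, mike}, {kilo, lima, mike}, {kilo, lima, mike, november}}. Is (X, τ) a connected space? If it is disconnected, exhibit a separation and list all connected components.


(X, τ) is connected.

Find clopen sets (U ∈ τ with X ∖ U ∈ τ):
  U = ∅, X ∖ U = {kilo, lima, mike, november} — both open, so U is clopen.
  U = {kilo, lima, mike, november}, X ∖ U = ∅ — both open, so U is clopen.
Only trivial clopens (∅ and X) exist, so (X, τ) is connected.
Compute connected components by grouping points that agree on all clopens:
  component: {kilo, lima, mike, november}


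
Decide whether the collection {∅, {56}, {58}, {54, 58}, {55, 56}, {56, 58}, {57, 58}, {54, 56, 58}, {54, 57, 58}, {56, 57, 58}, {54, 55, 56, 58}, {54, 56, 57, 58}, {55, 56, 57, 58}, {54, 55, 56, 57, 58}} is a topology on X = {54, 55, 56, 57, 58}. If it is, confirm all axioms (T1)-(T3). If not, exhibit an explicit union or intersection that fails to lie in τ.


τ is NOT a topology on X.

Axiom (T1): ∅ ∈ τ? Yes; X ∈ τ? Yes.
Axiom (T2/T3): check pairwise unions and intersections of members of τ.
Counterexample for (T2): {58} ∪ {55, 56} = {55, 56, 58} ∉ τ. Therefore τ is NOT a topology.


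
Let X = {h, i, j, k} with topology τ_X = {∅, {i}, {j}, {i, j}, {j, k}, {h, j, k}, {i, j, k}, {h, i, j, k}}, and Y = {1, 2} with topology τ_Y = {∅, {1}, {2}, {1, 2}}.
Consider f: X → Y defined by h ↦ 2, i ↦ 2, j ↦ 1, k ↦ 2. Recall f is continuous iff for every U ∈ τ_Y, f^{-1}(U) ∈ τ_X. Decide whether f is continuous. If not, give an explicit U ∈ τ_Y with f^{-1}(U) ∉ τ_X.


f is NOT continuous.

Compute f^{-1}(U) for each U ∈ τ_Y:
  U = ∅: f^{-1}(U) = ∅ ∈ τ_X ✓.
  U = {1}: f^{-1}(U) = {j} ∈ τ_X ✓.
  U = {2}: f^{-1}(U) = {h, i, k} ∉ τ_X ✗.
  U = {1, 2}: f^{-1}(U) = {h, i, j, k} ∈ τ_X ✓.
Found U = {2} with f^{-1}(U) = {h, i, k} not in τ_X. Therefore f is NOT continuous.


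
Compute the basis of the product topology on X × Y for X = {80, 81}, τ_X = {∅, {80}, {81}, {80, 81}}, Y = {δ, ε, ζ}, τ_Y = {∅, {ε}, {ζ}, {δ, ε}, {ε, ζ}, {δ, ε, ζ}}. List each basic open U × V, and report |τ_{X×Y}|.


Basis B = {∅ × ∅, {80} × {ε}, {80} × {ζ}, {81} × {ε}, {81} × {ζ}, {80} × {δ, ε}, {80} × {ε, ζ}, {80, 81} × {ε}, {80, 81} × {ζ}, {81} × {δ, ε}, {81} × {ε, ζ}, {80} × {δ, ε, ζ}, {81} × {δ, ε, ζ}, {80, 81} × {δ, ε}, {80, 81} × {ε, ζ}, {80, 81} × {δ, ε, ζ}}; |τ_{X×Y}| = 36.

Enumerate products U × V with U ∈ τ_X, V ∈ τ_Y (deduplicated):
  ∅ × ∅ = {} (∅)
  {80} × {ε} = {(80,ε)}
  {80} × {ζ} = {(80,ζ)}
  {81} × {ε} = {(81,ε)}
  {81} × {ζ} = {(81,ζ)}
  {80} × {δ, ε} = {(80,δ), (80,ε)}
  {80} × {ε, ζ} = {(80,ε), (80,ζ)}
  {80, 81} × {ε} = {(80,ε), (81,ε)}
  {80, 81} × {ζ} = {(80,ζ), (81,ζ)}
  {81} × {δ, ε} = {(81,δ), (81,ε)}
  {81} × {ε, ζ} = {(81,ε), (81,ζ)}
  {80} × {δ, ε, ζ} = {(80,δ), (80,ε), (80,ζ)}
  {81} × {δ, ε, ζ} = {(81,δ), (81,ε), (81,ζ)}
  {80, 81} × {δ, ε} = {(80,δ), (80,ε), (81,δ), (81,ε)}
  {80, 81} × {ε, ζ} = {(80,ε), (80,ζ), (81,ε), (81,ζ)}
  {80, 81} × {δ, ε, ζ} = {(80,δ), (80,ε), (80,ζ), (81,δ), (81,ε), (81,ζ)}
These 16 distinct sets form the basis B.
Close under arbitrary unions to get τ_{X×Y}; counting gives |τ_{X×Y}| = 36.


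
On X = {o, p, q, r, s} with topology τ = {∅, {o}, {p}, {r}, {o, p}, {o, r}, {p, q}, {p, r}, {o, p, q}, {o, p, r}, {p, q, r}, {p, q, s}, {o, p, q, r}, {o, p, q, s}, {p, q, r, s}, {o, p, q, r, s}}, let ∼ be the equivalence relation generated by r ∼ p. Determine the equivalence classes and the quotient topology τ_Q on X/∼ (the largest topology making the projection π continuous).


X/∼ = {[o], [p=r], [q], [s]}; |τ_Q| = 8.

Equivalence classes: [o], [p=r], [q], [s].
Quotient map π: X → X/∼ sends o ↦ [o], p ↦ [p=r], q ↦ [q], r ↦ [p=r], s ↦ [s].
For each subset V ⊆ X/∼, compute π^{-1}(V) ⊆ X and check whether π^{-1}(V) ∈ τ. V is open in τ_Q iff π^{-1}(V) ∈ τ.
  V = {}: π^{-1}(V) = ∅ ∈ τ ✓.
  V = {[o]}: π^{-1}(V) = {o} ∈ τ ✓.
  V = {[p=r]}: π^{-1}(V) = {p, r} ∈ τ ✓.
  V = {[o], [p=r]}: π^{-1}(V) = {o, p, r} ∈ τ ✓.
  V = {[q]}: π^{-1}(V) = {q} ∉ τ ✗.
  V = {[o], [q]}: π^{-1}(V) = {o, q} ∉ τ ✗.
  V = {[p=r], [q]}: π^{-1}(V) = {p, q, r} ∈ τ ✓.
  V = {[o], [p=r], [q]}: π^{-1}(V) = {o, p, q, r} ∈ τ ✓.
  V = {[s]}: π^{-1}(V) = {s} ∉ τ ✗.
  V = {[o], [s]}: π^{-1}(V) = {o, s} ∉ τ ✗.
  V = {[p=r], [s]}: π^{-1}(V) = {p, r, s} ∉ τ ✗.
  V = {[o], [p=r], [s]}: π^{-1}(V) = {o, p, r, s} ∉ τ ✗.
  V = {[q], [s]}: π^{-1}(V) = {q, s} ∉ τ ✗.
  V = {[o], [q], [s]}: π^{-1}(V) = {o, q, s} ∉ τ ✗.
  V = {[p=r], [q], [s]}: π^{-1}(V) = {p, q, r, s} ∈ τ ✓.
  V = {[o], [p=r], [q], [s]}: π^{-1}(V) = {o, p, q, r, s} ∈ τ ✓.
Open sets in the quotient: τ_Q = {{}, {[o]}, {[p=r]}, {[o], [p=r]}, {[p=r], [q]}, {[o], [p=r], [q]}, {[p=r], [q], [s]}, {[o], [p=r], [q], [s]}} (8 elements).


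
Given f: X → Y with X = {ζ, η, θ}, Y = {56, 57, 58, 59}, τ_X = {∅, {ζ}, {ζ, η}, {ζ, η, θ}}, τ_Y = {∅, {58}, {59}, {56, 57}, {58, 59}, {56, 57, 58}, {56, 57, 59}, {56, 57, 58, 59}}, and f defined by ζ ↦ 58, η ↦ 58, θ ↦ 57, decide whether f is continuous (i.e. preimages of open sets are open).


f is NOT continuous.

Compute f^{-1}(U) for each U ∈ τ_Y:
  U = ∅: f^{-1}(U) = ∅ ∈ τ_X ✓.
  U = {58}: f^{-1}(U) = {ζ, η} ∈ τ_X ✓.
  U = {59}: f^{-1}(U) = ∅ ∈ τ_X ✓.
  U = {56, 57}: f^{-1}(U) = {θ} ∉ τ_X ✗.
  U = {58, 59}: f^{-1}(U) = {ζ, η} ∈ τ_X ✓.
  U = {56, 57, 58}: f^{-1}(U) = {ζ, η, θ} ∈ τ_X ✓.
  U = {56, 57, 59}: f^{-1}(U) = {θ} ∉ τ_X ✗.
  U = {56, 57, 58, 59}: f^{-1}(U) = {ζ, η, θ} ∈ τ_X ✓.
Found U = {56, 57} with f^{-1}(U) = {θ} not in τ_X. Therefore f is NOT continuous.


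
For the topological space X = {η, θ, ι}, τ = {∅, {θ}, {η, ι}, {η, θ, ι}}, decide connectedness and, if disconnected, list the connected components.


(X, τ) is disconnected; components = [{θ}, {η, ι}].

Find clopen sets (U ∈ τ with X ∖ U ∈ τ):
  U = ∅, X ∖ U = {η, θ, ι} — both open, so U is clopen.
  U = {θ}, X ∖ U = {η, ι} — both open, so U is clopen.
  U = {η, ι}, X ∖ U = {θ} — both open, so U is clopen.
  U = {η, θ, ι}, X ∖ U = ∅ — both open, so U is clopen.
Nontrivial clopen(s) exist: e.g. {θ}. So (X, τ) is disconnected.
Compute connected components by grouping points that agree on all clopens:
  component: {θ}
  component: {η, ι}


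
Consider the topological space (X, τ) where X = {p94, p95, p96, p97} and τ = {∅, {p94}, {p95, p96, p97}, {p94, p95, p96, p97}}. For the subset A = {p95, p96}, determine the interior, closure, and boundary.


int(A) = ∅, cl(A) = {p95, p96, p97}, ∂A = {p95, p96, p97}.

Closed sets in (X, τ) are complements of opens:
  closed(X, τ) = {∅, {p94}, {p95, p96, p97}, {p94, p95, p96, p97}}.
int(A) = ⋃ {U ∈ τ : U ⊆ A}. Opens contained in A: ∅.
Taking the union of these: int(A) = ∅.
cl(A) = ⋂ {C closed : A ⊆ C}. Closed sets containing A: {p95, p96, p97}, {p94, p95, p96, p97}.
Intersecting these: cl(A) = {p95, p96, p97}.
∂A = cl(A) ∖ int(A) = {p95, p96, p97} ∖ ∅ = {p95, p96, p97}.


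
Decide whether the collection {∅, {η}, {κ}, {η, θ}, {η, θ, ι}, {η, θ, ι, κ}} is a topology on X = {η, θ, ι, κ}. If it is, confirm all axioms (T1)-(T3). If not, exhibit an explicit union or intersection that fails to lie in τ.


τ is NOT a topology on X.

Axiom (T1): ∅ ∈ τ? Yes; X ∈ τ? Yes.
Axiom (T2/T3): check pairwise unions and intersections of members of τ.
Counterexample for (T2): {η} ∪ {κ} = {η, κ} ∉ τ. Therefore τ is NOT a topology.


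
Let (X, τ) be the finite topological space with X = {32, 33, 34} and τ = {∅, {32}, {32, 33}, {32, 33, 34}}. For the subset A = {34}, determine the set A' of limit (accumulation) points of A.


A' = ∅

For each x ∈ X, list the open sets U ∈ τ with x ∈ U, then check whether U ∩ (A ∖ {x}) ≠ ∅ for every such U.
  x = 32: open {32} ∋ x has {32} ∩ (A ∖ {32}) = ∅, so x is NOT a limit point.
  x = 33: open {32, 33} ∋ x has {32, 33} ∩ (A ∖ {33}) = ∅, so x is NOT a limit point.
  x = 34: open {32, 33, 34} ∋ x has {32, 33, 34} ∩ (A ∖ {34}) = ∅, so x is NOT a limit point.
Collecting: A' = ∅.


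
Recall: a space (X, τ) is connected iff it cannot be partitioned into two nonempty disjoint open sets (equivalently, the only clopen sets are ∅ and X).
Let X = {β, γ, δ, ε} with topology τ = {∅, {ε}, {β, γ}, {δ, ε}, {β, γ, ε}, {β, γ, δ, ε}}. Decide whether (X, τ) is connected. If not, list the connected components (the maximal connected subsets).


(X, τ) is disconnected; components = [{β, γ}, {δ, ε}].

Find clopen sets (U ∈ τ with X ∖ U ∈ τ):
  U = ∅, X ∖ U = {β, γ, δ, ε} — both open, so U is clopen.
  U = {β, γ}, X ∖ U = {δ, ε} — both open, so U is clopen.
  U = {δ, ε}, X ∖ U = {β, γ} — both open, so U is clopen.
  U = {β, γ, δ, ε}, X ∖ U = ∅ — both open, so U is clopen.
Nontrivial clopen(s) exist: e.g. {δ, ε}. So (X, τ) is disconnected.
Compute connected components by grouping points that agree on all clopens:
  component: {β, γ}
  component: {δ, ε}


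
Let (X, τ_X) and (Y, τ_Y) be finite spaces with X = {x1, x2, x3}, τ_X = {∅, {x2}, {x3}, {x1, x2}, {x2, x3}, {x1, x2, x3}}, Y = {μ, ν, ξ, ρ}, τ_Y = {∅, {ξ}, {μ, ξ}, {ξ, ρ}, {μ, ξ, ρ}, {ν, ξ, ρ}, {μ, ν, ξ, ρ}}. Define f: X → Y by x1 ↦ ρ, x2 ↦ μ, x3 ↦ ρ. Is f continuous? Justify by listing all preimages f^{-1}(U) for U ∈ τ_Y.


f is NOT continuous.

Compute f^{-1}(U) for each U ∈ τ_Y:
  U = ∅: f^{-1}(U) = ∅ ∈ τ_X ✓.
  U = {ξ}: f^{-1}(U) = ∅ ∈ τ_X ✓.
  U = {μ, ξ}: f^{-1}(U) = {x2} ∈ τ_X ✓.
  U = {ξ, ρ}: f^{-1}(U) = {x1, x3} ∉ τ_X ✗.
  U = {μ, ξ, ρ}: f^{-1}(U) = {x1, x2, x3} ∈ τ_X ✓.
  U = {ν, ξ, ρ}: f^{-1}(U) = {x1, x3} ∉ τ_X ✗.
  U = {μ, ν, ξ, ρ}: f^{-1}(U) = {x1, x2, x3} ∈ τ_X ✓.
Found U = {ξ, ρ} with f^{-1}(U) = {x1, x3} not in τ_X. Therefore f is NOT continuous.


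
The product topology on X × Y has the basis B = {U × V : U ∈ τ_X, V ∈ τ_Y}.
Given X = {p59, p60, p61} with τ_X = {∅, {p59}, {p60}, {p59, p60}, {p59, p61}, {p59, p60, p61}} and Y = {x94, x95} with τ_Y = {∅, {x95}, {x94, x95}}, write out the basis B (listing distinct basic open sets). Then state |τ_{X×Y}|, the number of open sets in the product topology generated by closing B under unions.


Basis B = {∅ × ∅, {p59} × {x95}, {p60} × {x95}, {p59} × {x94, x95}, {p59, p60} × {x95}, {p59, p61} × {x95}, {p60} × {x94, x95}, {p59, p60, p61} × {x95}, {p59, p60} × {x94, x95}, {p59, p61} × {x94, x95}, {p59, p60, p61} × {x94, x95}}; |τ_{X×Y}| = 18.

Enumerate products U × V with U ∈ τ_X, V ∈ τ_Y (deduplicated):
  ∅ × ∅ = {} (∅)
  {p59} × {x95} = {(p59,x95)}
  {p60} × {x95} = {(p60,x95)}
  {p59} × {x94, x95} = {(p59,x94), (p59,x95)}
  {p59, p60} × {x95} = {(p59,x95), (p60,x95)}
  {p59, p61} × {x95} = {(p59,x95), (p61,x95)}
  {p60} × {x94, x95} = {(p60,x94), (p60,x95)}
  {p59, p60, p61} × {x95} = {(p59,x95), (p60,x95), (p61,x95)}
  {p59, p60} × {x94, x95} = {(p59,x94), (p59,x95), (p60,x94), (p60,x95)}
  {p59, p61} × {x94, x95} = {(p59,x94), (p59,x95), (p61,x94), (p61,x95)}
  {p59, p60, p61} × {x94, x95} = {(p59,x94), (p59,x95), (p60,x94), (p60,x95), (p61,x94), (p61,x95)}
These 11 distinct sets form the basis B.
Close under arbitrary unions to get τ_{X×Y}; counting gives |τ_{X×Y}| = 18.


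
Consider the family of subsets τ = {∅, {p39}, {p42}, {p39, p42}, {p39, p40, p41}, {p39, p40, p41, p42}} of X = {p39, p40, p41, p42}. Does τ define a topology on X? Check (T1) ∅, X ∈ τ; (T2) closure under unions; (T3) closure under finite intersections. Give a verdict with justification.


τ IS a topology on X.

Axiom (T1): ∅ ∈ τ? Yes; X ∈ τ? Yes.
Axiom (T2/T3): check pairwise unions and intersections of members of τ.
All pairwise intersections and unions checked — each lies in τ. Therefore τ satisfies (T1), (T2), (T3): it IS a topology on X.


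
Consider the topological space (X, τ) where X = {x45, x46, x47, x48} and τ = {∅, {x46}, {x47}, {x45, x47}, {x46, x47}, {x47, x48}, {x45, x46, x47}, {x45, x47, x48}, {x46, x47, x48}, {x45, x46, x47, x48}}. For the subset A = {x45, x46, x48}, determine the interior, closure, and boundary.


int(A) = {x46}, cl(A) = {x45, x46, x48}, ∂A = {x45, x48}.

Closed sets in (X, τ) are complements of opens:
  closed(X, τ) = {∅, {x45}, {x46}, {x48}, {x45, x46}, {x45, x48}, {x46, x48}, {x45, x46, x48}, {x45, x47, x48}, {x45, x46, x47, x48}}.
int(A) = ⋃ {U ∈ τ : U ⊆ A}. Opens contained in A: ∅, {x46}.
Taking the union of these: int(A) = {x46}.
cl(A) = ⋂ {C closed : A ⊆ C}. Closed sets containing A: {x45, x46, x48}, {x45, x46, x47, x48}.
Intersecting these: cl(A) = {x45, x46, x48}.
∂A = cl(A) ∖ int(A) = {x45, x46, x48} ∖ {x46} = {x45, x48}.


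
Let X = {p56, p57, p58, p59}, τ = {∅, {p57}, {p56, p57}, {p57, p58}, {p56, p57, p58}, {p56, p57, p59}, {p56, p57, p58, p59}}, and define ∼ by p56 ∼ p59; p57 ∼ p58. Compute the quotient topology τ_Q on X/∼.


X/∼ = {[p56=p59], [p57=p58]}; |τ_Q| = 3.

Equivalence classes: [p56=p59], [p57=p58].
Quotient map π: X → X/∼ sends p56 ↦ [p56=p59], p57 ↦ [p57=p58], p58 ↦ [p57=p58], p59 ↦ [p56=p59].
For each subset V ⊆ X/∼, compute π^{-1}(V) ⊆ X and check whether π^{-1}(V) ∈ τ. V is open in τ_Q iff π^{-1}(V) ∈ τ.
  V = {}: π^{-1}(V) = ∅ ∈ τ ✓.
  V = {[p56=p59]}: π^{-1}(V) = {p56, p59} ∉ τ ✗.
  V = {[p57=p58]}: π^{-1}(V) = {p57, p58} ∈ τ ✓.
  V = {[p56=p59], [p57=p58]}: π^{-1}(V) = {p56, p57, p58, p59} ∈ τ ✓.
Open sets in the quotient: τ_Q = {{}, {[p57=p58]}, {[p56=p59], [p57=p58]}} (3 elements).


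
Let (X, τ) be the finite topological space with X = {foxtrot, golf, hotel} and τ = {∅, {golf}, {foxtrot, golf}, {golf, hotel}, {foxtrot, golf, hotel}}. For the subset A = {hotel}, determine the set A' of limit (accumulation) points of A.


A' = ∅

For each x ∈ X, list the open sets U ∈ τ with x ∈ U, then check whether U ∩ (A ∖ {x}) ≠ ∅ for every such U.
  x = foxtrot: open {foxtrot, golf} ∋ x has {foxtrot, golf} ∩ (A ∖ {foxtrot}) = ∅, so x is NOT a limit point.
  x = golf: open {golf} ∋ x has {golf} ∩ (A ∖ {golf}) = ∅, so x is NOT a limit point.
  x = hotel: open {golf, hotel} ∋ x has {golf, hotel} ∩ (A ∖ {hotel}) = ∅, so x is NOT a limit point.
Collecting: A' = ∅.


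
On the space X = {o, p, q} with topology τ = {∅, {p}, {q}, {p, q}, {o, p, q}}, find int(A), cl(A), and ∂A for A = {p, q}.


int(A) = {p, q}, cl(A) = {o, p, q}, ∂A = {o}.

Closed sets in (X, τ) are complements of opens:
  closed(X, τ) = {∅, {o}, {o, p}, {o, q}, {o, p, q}}.
int(A) = ⋃ {U ∈ τ : U ⊆ A}. Opens contained in A: ∅, {p}, {q}, {p, q}.
Taking the union of these: int(A) = {p, q}.
cl(A) = ⋂ {C closed : A ⊆ C}. Closed sets containing A: {o, p, q}.
Intersecting these: cl(A) = {o, p, q}.
∂A = cl(A) ∖ int(A) = {o, p, q} ∖ {p, q} = {o}.


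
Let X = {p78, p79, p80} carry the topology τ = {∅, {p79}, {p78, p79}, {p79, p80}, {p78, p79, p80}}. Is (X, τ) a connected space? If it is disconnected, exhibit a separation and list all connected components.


(X, τ) is connected.

Find clopen sets (U ∈ τ with X ∖ U ∈ τ):
  U = ∅, X ∖ U = {p78, p79, p80} — both open, so U is clopen.
  U = {p78, p79, p80}, X ∖ U = ∅ — both open, so U is clopen.
Only trivial clopens (∅ and X) exist, so (X, τ) is connected.
Compute connected components by grouping points that agree on all clopens:
  component: {p78, p79, p80}


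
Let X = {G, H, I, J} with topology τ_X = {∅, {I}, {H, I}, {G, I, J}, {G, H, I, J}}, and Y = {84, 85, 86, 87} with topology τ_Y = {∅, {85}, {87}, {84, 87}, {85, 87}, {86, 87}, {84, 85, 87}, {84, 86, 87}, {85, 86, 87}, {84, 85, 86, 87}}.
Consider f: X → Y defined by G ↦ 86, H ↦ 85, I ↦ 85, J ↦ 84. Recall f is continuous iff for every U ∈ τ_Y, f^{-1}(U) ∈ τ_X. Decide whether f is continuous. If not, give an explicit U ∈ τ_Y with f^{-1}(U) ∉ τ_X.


f is NOT continuous.

Compute f^{-1}(U) for each U ∈ τ_Y:
  U = ∅: f^{-1}(U) = ∅ ∈ τ_X ✓.
  U = {85}: f^{-1}(U) = {H, I} ∈ τ_X ✓.
  U = {87}: f^{-1}(U) = ∅ ∈ τ_X ✓.
  U = {84, 87}: f^{-1}(U) = {J} ∉ τ_X ✗.
  U = {85, 87}: f^{-1}(U) = {H, I} ∈ τ_X ✓.
  U = {86, 87}: f^{-1}(U) = {G} ∉ τ_X ✗.
  U = {84, 85, 87}: f^{-1}(U) = {H, I, J} ∉ τ_X ✗.
  U = {84, 86, 87}: f^{-1}(U) = {G, J} ∉ τ_X ✗.
  U = {85, 86, 87}: f^{-1}(U) = {G, H, I} ∉ τ_X ✗.
  U = {84, 85, 86, 87}: f^{-1}(U) = {G, H, I, J} ∈ τ_X ✓.
Found U = {84, 87} with f^{-1}(U) = {J} not in τ_X. Therefore f is NOT continuous.


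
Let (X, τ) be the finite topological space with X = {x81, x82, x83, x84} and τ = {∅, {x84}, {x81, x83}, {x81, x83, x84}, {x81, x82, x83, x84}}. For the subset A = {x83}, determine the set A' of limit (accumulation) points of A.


A' = {x81, x82}

For each x ∈ X, list the open sets U ∈ τ with x ∈ U, then check whether U ∩ (A ∖ {x}) ≠ ∅ for every such U.
  x = x81: opens ∋ x are {x81, x83}, {x81, x83, x84}, {x81, x82, x83, x84}; each meets A ∖ {x81}, so x IS a limit point.
  x = x82: opens ∋ x are {x81, x82, x83, x84}; each meets A ∖ {x82}, so x IS a limit point.
  x = x83: open {x81, x83} ∋ x has {x81, x83} ∩ (A ∖ {x83}) = ∅, so x is NOT a limit point.
  x = x84: open {x84} ∋ x has {x84} ∩ (A ∖ {x84}) = ∅, so x is NOT a limit point.
Collecting: A' = {x81, x82}.


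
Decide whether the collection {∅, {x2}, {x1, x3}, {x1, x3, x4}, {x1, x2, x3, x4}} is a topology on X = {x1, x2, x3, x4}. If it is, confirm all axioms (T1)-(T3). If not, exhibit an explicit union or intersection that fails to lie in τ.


τ is NOT a topology on X.

Axiom (T1): ∅ ∈ τ? Yes; X ∈ τ? Yes.
Axiom (T2/T3): check pairwise unions and intersections of members of τ.
Counterexample for (T2): {x2} ∪ {x1, x3} = {x1, x2, x3} ∉ τ. Therefore τ is NOT a topology.


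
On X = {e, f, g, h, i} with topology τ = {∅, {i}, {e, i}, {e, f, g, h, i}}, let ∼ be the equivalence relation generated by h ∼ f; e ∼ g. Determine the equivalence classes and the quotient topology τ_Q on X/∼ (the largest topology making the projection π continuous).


X/∼ = {[e=g], [f=h], [i]}; |τ_Q| = 3.

Equivalence classes: [e=g], [f=h], [i].
Quotient map π: X → X/∼ sends e ↦ [e=g], f ↦ [f=h], g ↦ [e=g], h ↦ [f=h], i ↦ [i].
For each subset V ⊆ X/∼, compute π^{-1}(V) ⊆ X and check whether π^{-1}(V) ∈ τ. V is open in τ_Q iff π^{-1}(V) ∈ τ.
  V = {}: π^{-1}(V) = ∅ ∈ τ ✓.
  V = {[e=g]}: π^{-1}(V) = {e, g} ∉ τ ✗.
  V = {[f=h]}: π^{-1}(V) = {f, h} ∉ τ ✗.
  V = {[e=g], [f=h]}: π^{-1}(V) = {e, f, g, h} ∉ τ ✗.
  V = {[i]}: π^{-1}(V) = {i} ∈ τ ✓.
  V = {[e=g], [i]}: π^{-1}(V) = {e, g, i} ∉ τ ✗.
  V = {[f=h], [i]}: π^{-1}(V) = {f, h, i} ∉ τ ✗.
  V = {[e=g], [f=h], [i]}: π^{-1}(V) = {e, f, g, h, i} ∈ τ ✓.
Open sets in the quotient: τ_Q = {{}, {[i]}, {[e=g], [f=h], [i]}} (3 elements).


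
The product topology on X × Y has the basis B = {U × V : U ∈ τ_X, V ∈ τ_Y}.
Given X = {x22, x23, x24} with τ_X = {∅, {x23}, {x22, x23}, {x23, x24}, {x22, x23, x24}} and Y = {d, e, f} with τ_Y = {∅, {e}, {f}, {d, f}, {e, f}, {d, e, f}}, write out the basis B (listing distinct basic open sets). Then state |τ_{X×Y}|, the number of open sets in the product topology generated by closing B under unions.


Basis B = {∅ × ∅, {x23} × {e}, {x23} × {f}, {x22, x23} × {e}, {x22, x23} × {f}, {x23} × {d, f}, {x23} × {e, f}, {x23, x24} × {e}, {x23, x24} × {f}, {x22, x23, x24} × {e}, {x22, x23, x24} × {f}, {x23} × {d, e, f}, {x22, x23} × {d, f}, {x22, x23} × {e, f}, {x23, x24} × {d, f}, {x23, x24} × {e, f}, {x22, x23} × {d, e, f}, {x22, x23, x24} × {d, f}, {x22, x23, x24} × {e, f}, {x23, x24} × {d, e, f}, {x22, x23, x24} × {d, e, f}}; |τ_{X×Y}| = 70.

Enumerate products U × V with U ∈ τ_X, V ∈ τ_Y (deduplicated):
  ∅ × ∅ = {} (∅)
  {x23} × {e} = {(x23,e)}
  {x23} × {f} = {(x23,f)}
  {x22, x23} × {e} = {(x22,e), (x23,e)}
  {x22, x23} × {f} = {(x22,f), (x23,f)}
  {x23} × {d, f} = {(x23,d), (x23,f)}
  {x23} × {e, f} = {(x23,e), (x23,f)}
  {x23, x24} × {e} = {(x23,e), (x24,e)}
  {x23, x24} × {f} = {(x23,f), (x24,f)}
  {x22, x23, x24} × {e} = {(x22,e), (x23,e), (x24,e)}
  {x22, x23, x24} × {f} = {(x22,f), (x23,f), (x24,f)}
  {x23} × {d, e, f} = {(x23,d), (x23,e), (x23,f)}
  {x22, x23} × {d, f} = {(x22,d), (x22,f), (x23,d), (x23,f)}
  {x22, x23} × {e, f} = {(x22,e), (x22,f), (x23,e), (x23,f)}
  {x23, x24} × {d, f} = {(x23,d), (x23,f), (x24,d), (x24,f)}
  {x23, x24} × {e, f} = {(x23,e), (x23,f), (x24,e), (x24,f)}
  {x22, x23} × {d, e, f} = {(x22,d), (x22,e), (x22,f), (x23,d), (x23,e), (x23,f)}
  {x22, x23, x24} × {d, f} = {(x22,d), (x22,f), (x23,d), (x23,f), (x24,d), (x24,f)}
  {x22, x23, x24} × {e, f} = {(x22,e), (x22,f), (x23,e), (x23,f), (x24,e), (x24,f)}
  {x23, x24} × {d, e, f} = {(x23,d), (x23,e), (x23,f), (x24,d), (x24,e), (x24,f)}
  {x22, x23, x24} × {d, e, f} = {(x22,d), (x22,e), (x22,f), (x23,d), (x23,e), (x23,f), (x24,d), (x24,e), (x24,f)}
These 21 distinct sets form the basis B.
Close under arbitrary unions to get τ_{X×Y}; counting gives |τ_{X×Y}| = 70.


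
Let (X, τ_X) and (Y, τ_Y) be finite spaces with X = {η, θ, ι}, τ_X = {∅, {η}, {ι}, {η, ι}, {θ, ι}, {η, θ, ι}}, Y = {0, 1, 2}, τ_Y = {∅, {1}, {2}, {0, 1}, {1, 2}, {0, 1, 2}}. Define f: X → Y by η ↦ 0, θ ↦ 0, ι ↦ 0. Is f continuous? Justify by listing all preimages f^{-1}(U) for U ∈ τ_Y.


f IS continuous.

Compute f^{-1}(U) for each U ∈ τ_Y:
  U = ∅: f^{-1}(U) = ∅ ∈ τ_X ✓.
  U = {1}: f^{-1}(U) = ∅ ∈ τ_X ✓.
  U = {2}: f^{-1}(U) = ∅ ∈ τ_X ✓.
  U = {0, 1}: f^{-1}(U) = {η, θ, ι} ∈ τ_X ✓.
  U = {1, 2}: f^{-1}(U) = ∅ ∈ τ_X ✓.
  U = {0, 1, 2}: f^{-1}(U) = {η, θ, ι} ∈ τ_X ✓.
Every preimage lies in τ_X, so f IS continuous.


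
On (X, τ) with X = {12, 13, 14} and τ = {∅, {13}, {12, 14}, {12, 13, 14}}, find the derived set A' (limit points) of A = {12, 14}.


A' = {12, 14}

For each x ∈ X, list the open sets U ∈ τ with x ∈ U, then check whether U ∩ (A ∖ {x}) ≠ ∅ for every such U.
  x = 12: opens ∋ x are {12, 14}, {12, 13, 14}; each meets A ∖ {12}, so x IS a limit point.
  x = 13: open {13} ∋ x has {13} ∩ (A ∖ {13}) = ∅, so x is NOT a limit point.
  x = 14: opens ∋ x are {12, 14}, {12, 13, 14}; each meets A ∖ {14}, so x IS a limit point.
Collecting: A' = {12, 14}.


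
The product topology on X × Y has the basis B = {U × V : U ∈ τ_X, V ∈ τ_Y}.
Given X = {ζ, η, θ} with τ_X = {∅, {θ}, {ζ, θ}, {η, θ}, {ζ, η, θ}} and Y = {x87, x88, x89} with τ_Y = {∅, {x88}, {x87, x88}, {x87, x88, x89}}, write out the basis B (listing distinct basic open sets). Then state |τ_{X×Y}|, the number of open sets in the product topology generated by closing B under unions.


Basis B = {∅ × ∅, {θ} × {x88}, {ζ, θ} × {x88}, {η, θ} × {x88}, {θ} × {x87, x88}, {ζ, η, θ} × {x88}, {θ} × {x87, x88, x89}, {ζ, θ} × {x87, x88}, {η, θ} × {x87, x88}, {ζ, θ} × {x87, x88, x89}, {ζ, η, θ} × {x87, x88}, {η, θ} × {x87, x88, x89}, {ζ, η, θ} × {x87, x88, x89}}; |τ_{X×Y}| = 30.

Enumerate products U × V with U ∈ τ_X, V ∈ τ_Y (deduplicated):
  ∅ × ∅ = {} (∅)
  {θ} × {x88} = {(θ,x88)}
  {ζ, θ} × {x88} = {(ζ,x88), (θ,x88)}
  {η, θ} × {x88} = {(η,x88), (θ,x88)}
  {θ} × {x87, x88} = {(θ,x87), (θ,x88)}
  {ζ, η, θ} × {x88} = {(ζ,x88), (η,x88), (θ,x88)}
  {θ} × {x87, x88, x89} = {(θ,x87), (θ,x88), (θ,x89)}
  {ζ, θ} × {x87, x88} = {(ζ,x87), (ζ,x88), (θ,x87), (θ,x88)}
  {η, θ} × {x87, x88} = {(η,x87), (η,x88), (θ,x87), (θ,x88)}
  {ζ, θ} × {x87, x88, x89} = {(ζ,x87), (ζ,x88), (ζ,x89), (θ,x87), (θ,x88), (θ,x89)}
  {ζ, η, θ} × {x87, x88} = {(ζ,x87), (ζ,x88), (η,x87), (η,x88), (θ,x87), (θ,x88)}
  {η, θ} × {x87, x88, x89} = {(η,x87), (η,x88), (η,x89), (θ,x87), (θ,x88), (θ,x89)}
  {ζ, η, θ} × {x87, x88, x89} = {(ζ,x87), (ζ,x88), (ζ,x89), (η,x87), (η,x88), (η,x89), (θ,x87), (θ,x88), (θ,x89)}
These 13 distinct sets form the basis B.
Close under arbitrary unions to get τ_{X×Y}; counting gives |τ_{X×Y}| = 30.


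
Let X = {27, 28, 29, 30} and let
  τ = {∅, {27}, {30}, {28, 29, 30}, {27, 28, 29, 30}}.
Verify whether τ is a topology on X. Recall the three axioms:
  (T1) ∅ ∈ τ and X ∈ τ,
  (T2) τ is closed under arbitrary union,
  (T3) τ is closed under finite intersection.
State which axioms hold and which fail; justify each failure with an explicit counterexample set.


τ is NOT a topology on X.

Axiom (T1): ∅ ∈ τ? Yes; X ∈ τ? Yes.
Axiom (T2/T3): check pairwise unions and intersections of members of τ.
Counterexample for (T2): {27} ∪ {30} = {27, 30} ∉ τ. Therefore τ is NOT a topology.


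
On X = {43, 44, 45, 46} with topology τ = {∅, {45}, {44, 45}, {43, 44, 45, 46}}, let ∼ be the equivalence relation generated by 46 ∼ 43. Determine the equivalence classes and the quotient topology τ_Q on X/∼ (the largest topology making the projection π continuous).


X/∼ = {[43=46], [44], [45]}; |τ_Q| = 4.

Equivalence classes: [43=46], [44], [45].
Quotient map π: X → X/∼ sends 43 ↦ [43=46], 44 ↦ [44], 45 ↦ [45], 46 ↦ [43=46].
For each subset V ⊆ X/∼, compute π^{-1}(V) ⊆ X and check whether π^{-1}(V) ∈ τ. V is open in τ_Q iff π^{-1}(V) ∈ τ.
  V = {}: π^{-1}(V) = ∅ ∈ τ ✓.
  V = {[43=46]}: π^{-1}(V) = {43, 46} ∉ τ ✗.
  V = {[44]}: π^{-1}(V) = {44} ∉ τ ✗.
  V = {[43=46], [44]}: π^{-1}(V) = {43, 44, 46} ∉ τ ✗.
  V = {[45]}: π^{-1}(V) = {45} ∈ τ ✓.
  V = {[43=46], [45]}: π^{-1}(V) = {43, 45, 46} ∉ τ ✗.
  V = {[44], [45]}: π^{-1}(V) = {44, 45} ∈ τ ✓.
  V = {[43=46], [44], [45]}: π^{-1}(V) = {43, 44, 45, 46} ∈ τ ✓.
Open sets in the quotient: τ_Q = {{}, {[45]}, {[44], [45]}, {[43=46], [44], [45]}} (4 elements).


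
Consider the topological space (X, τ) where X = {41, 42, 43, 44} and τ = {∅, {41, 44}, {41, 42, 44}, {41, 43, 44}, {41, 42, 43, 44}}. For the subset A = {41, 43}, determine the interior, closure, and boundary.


int(A) = ∅, cl(A) = {41, 42, 43, 44}, ∂A = {41, 42, 43, 44}.

Closed sets in (X, τ) are complements of opens:
  closed(X, τ) = {∅, {42}, {43}, {42, 43}, {41, 42, 43, 44}}.
int(A) = ⋃ {U ∈ τ : U ⊆ A}. Opens contained in A: ∅.
Taking the union of these: int(A) = ∅.
cl(A) = ⋂ {C closed : A ⊆ C}. Closed sets containing A: {41, 42, 43, 44}.
Intersecting these: cl(A) = {41, 42, 43, 44}.
∂A = cl(A) ∖ int(A) = {41, 42, 43, 44} ∖ ∅ = {41, 42, 43, 44}.


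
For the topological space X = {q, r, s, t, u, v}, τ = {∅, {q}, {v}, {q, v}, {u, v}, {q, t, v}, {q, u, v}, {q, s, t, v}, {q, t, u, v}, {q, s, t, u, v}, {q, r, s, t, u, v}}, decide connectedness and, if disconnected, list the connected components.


(X, τ) is connected.

Find clopen sets (U ∈ τ with X ∖ U ∈ τ):
  U = ∅, X ∖ U = {q, r, s, t, u, v} — both open, so U is clopen.
  U = {q, r, s, t, u, v}, X ∖ U = ∅ — both open, so U is clopen.
Only trivial clopens (∅ and X) exist, so (X, τ) is connected.
Compute connected components by grouping points that agree on all clopens:
  component: {q, r, s, t, u, v}


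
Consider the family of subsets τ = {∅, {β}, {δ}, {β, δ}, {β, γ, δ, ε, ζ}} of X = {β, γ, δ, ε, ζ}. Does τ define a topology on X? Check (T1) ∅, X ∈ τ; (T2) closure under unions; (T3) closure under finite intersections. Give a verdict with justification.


τ IS a topology on X.

Axiom (T1): ∅ ∈ τ? Yes; X ∈ τ? Yes.
Axiom (T2/T3): check pairwise unions and intersections of members of τ.
All pairwise intersections and unions checked — each lies in τ. Therefore τ satisfies (T1), (T2), (T3): it IS a topology on X.


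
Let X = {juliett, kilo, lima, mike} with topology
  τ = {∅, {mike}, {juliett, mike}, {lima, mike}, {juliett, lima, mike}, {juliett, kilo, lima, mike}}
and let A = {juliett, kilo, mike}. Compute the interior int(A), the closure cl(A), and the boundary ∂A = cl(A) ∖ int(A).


int(A) = {juliett, mike}, cl(A) = {juliett, kilo, lima, mike}, ∂A = {kilo, lima}.

Closed sets in (X, τ) are complements of opens:
  closed(X, τ) = {∅, {kilo}, {juliett, kilo}, {kilo, lima}, {juliett, kilo, lima}, {juliett, kilo, lima, mike}}.
int(A) = ⋃ {U ∈ τ : U ⊆ A}. Opens contained in A: ∅, {mike}, {juliett, mike}.
Taking the union of these: int(A) = {juliett, mike}.
cl(A) = ⋂ {C closed : A ⊆ C}. Closed sets containing A: {juliett, kilo, lima, mike}.
Intersecting these: cl(A) = {juliett, kilo, lima, mike}.
∂A = cl(A) ∖ int(A) = {juliett, kilo, lima, mike} ∖ {juliett, mike} = {kilo, lima}.


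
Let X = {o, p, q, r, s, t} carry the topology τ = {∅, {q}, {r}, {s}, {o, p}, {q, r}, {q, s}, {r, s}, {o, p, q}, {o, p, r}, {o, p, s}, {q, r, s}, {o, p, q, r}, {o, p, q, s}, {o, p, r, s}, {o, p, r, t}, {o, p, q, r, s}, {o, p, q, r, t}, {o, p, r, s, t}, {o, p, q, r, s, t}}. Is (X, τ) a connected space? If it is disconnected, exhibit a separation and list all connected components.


(X, τ) is disconnected; components = [{q}, {s}, {o, p, r, t}].

Find clopen sets (U ∈ τ with X ∖ U ∈ τ):
  U = ∅, X ∖ U = {o, p, q, r, s, t} — both open, so U is clopen.
  U = {q}, X ∖ U = {o, p, r, s, t} — both open, so U is clopen.
  U = {s}, X ∖ U = {o, p, q, r, t} — both open, so U is clopen.
  U = {q, s}, X ∖ U = {o, p, r, t} — both open, so U is clopen.
  U = {o, p, r, t}, X ∖ U = {q, s} — both open, so U is clopen.
  U = {o, p, q, r, t}, X ∖ U = {s} — both open, so U is clopen.
  U = {o, p, r, s, t}, X ∖ U = {q} — both open, so U is clopen.
  U = {o, p, q, r, s, t}, X ∖ U = ∅ — both open, so U is clopen.
Nontrivial clopen(s) exist: e.g. {o, p, q, r, t}. So (X, τ) is disconnected.
Compute connected components by grouping points that agree on all clopens:
  component: {q}
  component: {s}
  component: {o, p, r, t}


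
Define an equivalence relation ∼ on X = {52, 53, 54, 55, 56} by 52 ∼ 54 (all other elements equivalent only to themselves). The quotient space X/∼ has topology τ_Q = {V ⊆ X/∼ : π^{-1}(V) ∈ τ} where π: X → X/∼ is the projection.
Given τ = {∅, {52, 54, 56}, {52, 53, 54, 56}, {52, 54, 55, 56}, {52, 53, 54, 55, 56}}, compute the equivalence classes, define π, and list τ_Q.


X/∼ = {[52=54], [53], [55], [56]}; |τ_Q| = 5.

Equivalence classes: [52=54], [53], [55], [56].
Quotient map π: X → X/∼ sends 52 ↦ [52=54], 53 ↦ [53], 54 ↦ [52=54], 55 ↦ [55], 56 ↦ [56].
For each subset V ⊆ X/∼, compute π^{-1}(V) ⊆ X and check whether π^{-1}(V) ∈ τ. V is open in τ_Q iff π^{-1}(V) ∈ τ.
  V = {}: π^{-1}(V) = ∅ ∈ τ ✓.
  V = {[52=54]}: π^{-1}(V) = {52, 54} ∉ τ ✗.
  V = {[53]}: π^{-1}(V) = {53} ∉ τ ✗.
  V = {[52=54], [53]}: π^{-1}(V) = {52, 53, 54} ∉ τ ✗.
  V = {[55]}: π^{-1}(V) = {55} ∉ τ ✗.
  V = {[52=54], [55]}: π^{-1}(V) = {52, 54, 55} ∉ τ ✗.
  V = {[53], [55]}: π^{-1}(V) = {53, 55} ∉ τ ✗.
  V = {[52=54], [53], [55]}: π^{-1}(V) = {52, 53, 54, 55} ∉ τ ✗.
  V = {[56]}: π^{-1}(V) = {56} ∉ τ ✗.
  V = {[52=54], [56]}: π^{-1}(V) = {52, 54, 56} ∈ τ ✓.
  V = {[53], [56]}: π^{-1}(V) = {53, 56} ∉ τ ✗.
  V = {[52=54], [53], [56]}: π^{-1}(V) = {52, 53, 54, 56} ∈ τ ✓.
  V = {[55], [56]}: π^{-1}(V) = {55, 56} ∉ τ ✗.
  V = {[52=54], [55], [56]}: π^{-1}(V) = {52, 54, 55, 56} ∈ τ ✓.
  V = {[53], [55], [56]}: π^{-1}(V) = {53, 55, 56} ∉ τ ✗.
  V = {[52=54], [53], [55], [56]}: π^{-1}(V) = {52, 53, 54, 55, 56} ∈ τ ✓.
Open sets in the quotient: τ_Q = {{}, {[52=54], [56]}, {[52=54], [53], [56]}, {[52=54], [55], [56]}, {[52=54], [53], [55], [56]}} (5 elements).


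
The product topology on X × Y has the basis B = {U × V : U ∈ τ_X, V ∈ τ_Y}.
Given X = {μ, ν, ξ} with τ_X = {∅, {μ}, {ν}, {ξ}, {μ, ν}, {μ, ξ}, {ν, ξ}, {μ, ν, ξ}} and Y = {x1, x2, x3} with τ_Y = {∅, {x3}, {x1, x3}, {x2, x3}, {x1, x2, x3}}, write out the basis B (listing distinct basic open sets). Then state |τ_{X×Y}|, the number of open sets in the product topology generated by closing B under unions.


Basis B = {∅ × ∅, {μ} × {x3}, {ν} × {x3}, {ξ} × {x3}, {μ} × {x1, x3}, {μ} × {x2, x3}, {μ, ν} × {x3}, {μ, ξ} × {x3}, {ν} × {x1, x3}, {ν} × {x2, x3}, {ν, ξ} × {x3}, {ξ} × {x1, x3}, {ξ} × {x2, x3}, {μ} × {x1, x2, x3}, {μ, ν, ξ} × {x3}, {ν} × {x1, x2, x3}, {ξ} × {x1, x2, x3}, {μ, ν} × {x1, x3}, {μ, ξ} × {x1, x3}, {μ, ν} × {x2, x3}, {μ, ξ} × {x2, x3}, {ν, ξ} × {x1, x3}, {ν, ξ} × {x2, x3}, {μ, ν} × {x1, x2, x3}, {μ, ξ} × {x1, x2, x3}, {μ, ν, ξ} × {x1, x3}, {μ, ν, ξ} × {x2, x3}, {ν, ξ} × {x1, x2, x3}, {μ, ν, ξ} × {x1, x2, x3}}; |τ_{X×Y}| = 125.

Enumerate products U × V with U ∈ τ_X, V ∈ τ_Y (deduplicated):
  ∅ × ∅ = {} (∅)
  {μ} × {x3} = {(μ,x3)}
  {ν} × {x3} = {(ν,x3)}
  {ξ} × {x3} = {(ξ,x3)}
  {μ} × {x1, x3} = {(μ,x1), (μ,x3)}
  {μ} × {x2, x3} = {(μ,x2), (μ,x3)}
  {μ, ν} × {x3} = {(μ,x3), (ν,x3)}
  {μ, ξ} × {x3} = {(μ,x3), (ξ,x3)}
  {ν} × {x1, x3} = {(ν,x1), (ν,x3)}
  {ν} × {x2, x3} = {(ν,x2), (ν,x3)}
  {ν, ξ} × {x3} = {(ν,x3), (ξ,x3)}
  {ξ} × {x1, x3} = {(ξ,x1), (ξ,x3)}
  {ξ} × {x2, x3} = {(ξ,x2), (ξ,x3)}
  {μ} × {x1, x2, x3} = {(μ,x1), (μ,x2), (μ,x3)}
  {μ, ν, ξ} × {x3} = {(μ,x3), (ν,x3), (ξ,x3)}
  {ν} × {x1, x2, x3} = {(ν,x1), (ν,x2), (ν,x3)}
  {ξ} × {x1, x2, x3} = {(ξ,x1), (ξ,x2), (ξ,x3)}
  {μ, ν} × {x1, x3} = {(μ,x1), (μ,x3), (ν,x1), (ν,x3)}
  {μ, ξ} × {x1, x3} = {(μ,x1), (μ,x3), (ξ,x1), (ξ,x3)}
  {μ, ν} × {x2, x3} = {(μ,x2), (μ,x3), (ν,x2), (ν,x3)}
  {μ, ξ} × {x2, x3} = {(μ,x2), (μ,x3), (ξ,x2), (ξ,x3)}
  {ν, ξ} × {x1, x3} = {(ν,x1), (ν,x3), (ξ,x1), (ξ,x3)}
  {ν, ξ} × {x2, x3} = {(ν,x2), (ν,x3), (ξ,x2), (ξ,x3)}
  {μ, ν} × {x1, x2, x3} = {(μ,x1), (μ,x2), (μ,x3), (ν,x1), (ν,x2), (ν,x3)}
  {μ, ξ} × {x1, x2, x3} = {(μ,x1), (μ,x2), (μ,x3), (ξ,x1), (ξ,x2), (ξ,x3)}
  {μ, ν, ξ} × {x1, x3} = {(μ,x1), (μ,x3), (ν,x1), (ν,x3), (ξ,x1), (ξ,x3)}
  {μ, ν, ξ} × {x2, x3} = {(μ,x2), (μ,x3), (ν,x2), (ν,x3), (ξ,x2), (ξ,x3)}
  {ν, ξ} × {x1, x2, x3} = {(ν,x1), (ν,x2), (ν,x3), (ξ,x1), (ξ,x2), (ξ,x3)}
  {μ, ν, ξ} × {x1, x2, x3} = {(μ,x1), (μ,x2), (μ,x3), (ν,x1), (ν,x2), (ν,x3), (ξ,x1), (ξ,x2), (ξ,x3)}
These 29 distinct sets form the basis B.
Close under arbitrary unions to get τ_{X×Y}; counting gives |τ_{X×Y}| = 125.


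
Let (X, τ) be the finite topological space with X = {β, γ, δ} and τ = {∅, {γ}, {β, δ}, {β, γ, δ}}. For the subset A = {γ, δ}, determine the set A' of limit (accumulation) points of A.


A' = {β}

For each x ∈ X, list the open sets U ∈ τ with x ∈ U, then check whether U ∩ (A ∖ {x}) ≠ ∅ for every such U.
  x = β: opens ∋ x are {β, δ}, {β, γ, δ}; each meets A ∖ {β}, so x IS a limit point.
  x = γ: open {γ} ∋ x has {γ} ∩ (A ∖ {γ}) = ∅, so x is NOT a limit point.
  x = δ: open {β, δ} ∋ x has {β, δ} ∩ (A ∖ {δ}) = ∅, so x is NOT a limit point.
Collecting: A' = {β}.


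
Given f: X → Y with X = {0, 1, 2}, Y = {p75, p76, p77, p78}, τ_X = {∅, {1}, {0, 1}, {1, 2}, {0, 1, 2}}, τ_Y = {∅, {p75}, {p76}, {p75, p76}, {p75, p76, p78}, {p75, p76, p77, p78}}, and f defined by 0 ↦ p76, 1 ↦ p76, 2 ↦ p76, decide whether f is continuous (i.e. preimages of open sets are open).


f IS continuous.

Compute f^{-1}(U) for each U ∈ τ_Y:
  U = ∅: f^{-1}(U) = ∅ ∈ τ_X ✓.
  U = {p75}: f^{-1}(U) = ∅ ∈ τ_X ✓.
  U = {p76}: f^{-1}(U) = {0, 1, 2} ∈ τ_X ✓.
  U = {p75, p76}: f^{-1}(U) = {0, 1, 2} ∈ τ_X ✓.
  U = {p75, p76, p78}: f^{-1}(U) = {0, 1, 2} ∈ τ_X ✓.
  U = {p75, p76, p77, p78}: f^{-1}(U) = {0, 1, 2} ∈ τ_X ✓.
Every preimage lies in τ_X, so f IS continuous.


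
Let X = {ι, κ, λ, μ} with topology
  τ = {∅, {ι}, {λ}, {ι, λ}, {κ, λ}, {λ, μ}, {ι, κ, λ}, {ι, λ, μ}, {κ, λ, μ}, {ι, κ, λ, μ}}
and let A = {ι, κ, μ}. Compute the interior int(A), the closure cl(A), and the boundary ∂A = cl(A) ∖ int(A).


int(A) = {ι}, cl(A) = {ι, κ, μ}, ∂A = {κ, μ}.

Closed sets in (X, τ) are complements of opens:
  closed(X, τ) = {∅, {ι}, {κ}, {μ}, {ι, κ}, {ι, μ}, {κ, μ}, {ι, κ, μ}, {κ, λ, μ}, {ι, κ, λ, μ}}.
int(A) = ⋃ {U ∈ τ : U ⊆ A}. Opens contained in A: ∅, {ι}.
Taking the union of these: int(A) = {ι}.
cl(A) = ⋂ {C closed : A ⊆ C}. Closed sets containing A: {ι, κ, μ}, {ι, κ, λ, μ}.
Intersecting these: cl(A) = {ι, κ, μ}.
∂A = cl(A) ∖ int(A) = {ι, κ, μ} ∖ {ι} = {κ, μ}.


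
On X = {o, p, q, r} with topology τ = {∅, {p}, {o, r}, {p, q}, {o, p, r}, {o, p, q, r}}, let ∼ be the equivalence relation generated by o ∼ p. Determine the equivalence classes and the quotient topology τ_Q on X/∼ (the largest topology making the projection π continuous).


X/∼ = {[o=p], [q], [r]}; |τ_Q| = 3.

Equivalence classes: [o=p], [q], [r].
Quotient map π: X → X/∼ sends o ↦ [o=p], p ↦ [o=p], q ↦ [q], r ↦ [r].
For each subset V ⊆ X/∼, compute π^{-1}(V) ⊆ X and check whether π^{-1}(V) ∈ τ. V is open in τ_Q iff π^{-1}(V) ∈ τ.
  V = {}: π^{-1}(V) = ∅ ∈ τ ✓.
  V = {[o=p]}: π^{-1}(V) = {o, p} ∉ τ ✗.
  V = {[q]}: π^{-1}(V) = {q} ∉ τ ✗.
  V = {[o=p], [q]}: π^{-1}(V) = {o, p, q} ∉ τ ✗.
  V = {[r]}: π^{-1}(V) = {r} ∉ τ ✗.
  V = {[o=p], [r]}: π^{-1}(V) = {o, p, r} ∈ τ ✓.
  V = {[q], [r]}: π^{-1}(V) = {q, r} ∉ τ ✗.
  V = {[o=p], [q], [r]}: π^{-1}(V) = {o, p, q, r} ∈ τ ✓.
Open sets in the quotient: τ_Q = {{}, {[o=p], [r]}, {[o=p], [q], [r]}} (3 elements).


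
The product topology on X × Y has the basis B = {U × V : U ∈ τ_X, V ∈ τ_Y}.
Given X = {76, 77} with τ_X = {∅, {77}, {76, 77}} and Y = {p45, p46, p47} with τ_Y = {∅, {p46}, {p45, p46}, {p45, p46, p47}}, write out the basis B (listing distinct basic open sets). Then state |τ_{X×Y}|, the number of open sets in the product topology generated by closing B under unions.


Basis B = {∅ × ∅, {77} × {p46}, {76, 77} × {p46}, {77} × {p45, p46}, {77} × {p45, p46, p47}, {76, 77} × {p45, p46}, {76, 77} × {p45, p46, p47}}; |τ_{X×Y}| = 10.

Enumerate products U × V with U ∈ τ_X, V ∈ τ_Y (deduplicated):
  ∅ × ∅ = {} (∅)
  {77} × {p46} = {(77,p46)}
  {76, 77} × {p46} = {(76,p46), (77,p46)}
  {77} × {p45, p46} = {(77,p45), (77,p46)}
  {77} × {p45, p46, p47} = {(77,p45), (77,p46), (77,p47)}
  {76, 77} × {p45, p46} = {(76,p45), (76,p46), (77,p45), (77,p46)}
  {76, 77} × {p45, p46, p47} = {(76,p45), (76,p46), (76,p47), (77,p45), (77,p46), (77,p47)}
These 7 distinct sets form the basis B.
Close under arbitrary unions to get τ_{X×Y}; counting gives |τ_{X×Y}| = 10.
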